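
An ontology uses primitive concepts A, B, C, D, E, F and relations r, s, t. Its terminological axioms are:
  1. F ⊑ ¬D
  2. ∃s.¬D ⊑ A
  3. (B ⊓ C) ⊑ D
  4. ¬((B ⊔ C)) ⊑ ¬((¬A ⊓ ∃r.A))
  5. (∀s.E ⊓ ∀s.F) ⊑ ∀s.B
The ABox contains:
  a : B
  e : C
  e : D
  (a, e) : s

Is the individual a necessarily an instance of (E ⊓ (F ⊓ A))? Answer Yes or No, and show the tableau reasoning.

No

1. a : (E ⊓ (F ⊓ A))?  L(a) = {B} ∪ {(¬E ⊔ (¬F ⊔ ¬A))}
   open: L(a) ⊇ {B, ¬C, ¬E, ¬F, ∀s.D, …} (+ ∃-successors) — a ∉ (E ⊓ (F ⊓ A)) possible
2. Hence a : (E ⊓ (F ⊓ A)): not entailed.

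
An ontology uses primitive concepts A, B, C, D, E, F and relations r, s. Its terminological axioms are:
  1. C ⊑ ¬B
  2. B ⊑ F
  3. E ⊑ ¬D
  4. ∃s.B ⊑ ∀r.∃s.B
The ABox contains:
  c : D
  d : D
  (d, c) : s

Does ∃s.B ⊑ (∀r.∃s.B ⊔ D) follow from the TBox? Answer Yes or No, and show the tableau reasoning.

Yes

1. ∃s.B ⊑ (∀r.∃s.B ⊔ D)  ⇔  (∃s.B ⊓ (∃r.∀s.¬B ⊓ ¬D)) unsat w.r.t. T
   all branches close; clash {B, ¬B} at an ∃-successor
2. Hence ∃s.B ⊑ (∀r.∃s.B ⊔ D): entailed.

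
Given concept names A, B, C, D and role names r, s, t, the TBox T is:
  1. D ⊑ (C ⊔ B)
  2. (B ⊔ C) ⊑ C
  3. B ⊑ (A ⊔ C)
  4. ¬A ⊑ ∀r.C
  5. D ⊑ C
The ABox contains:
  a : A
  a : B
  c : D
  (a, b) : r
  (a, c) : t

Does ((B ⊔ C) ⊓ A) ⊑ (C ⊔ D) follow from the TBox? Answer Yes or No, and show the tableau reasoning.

Yes

1. ((B ⊔ C) ⊓ A) ⊑ (C ⊔ D)  ⇔  (((B ⊔ C) ⊓ A) ⊓ (¬C ⊓ ¬D)) unsat w.r.t. T
   all branches close; clash {C, ¬C} at x₀
2. Hence ((B ⊔ C) ⊓ A) ⊑ (C ⊔ D): entailed.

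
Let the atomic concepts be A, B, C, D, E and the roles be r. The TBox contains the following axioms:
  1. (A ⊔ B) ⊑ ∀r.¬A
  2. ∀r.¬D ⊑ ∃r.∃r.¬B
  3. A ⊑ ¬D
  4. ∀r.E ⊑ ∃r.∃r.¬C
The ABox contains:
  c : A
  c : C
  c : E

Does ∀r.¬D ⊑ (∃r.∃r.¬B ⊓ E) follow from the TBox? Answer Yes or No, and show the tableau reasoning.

1. ∀r.¬D ⊑ (∃r.∃r.¬B ⊓ E)  ⇔  (∀r.¬D ⊓ (∀r.∀r.B ⊔ ¬E)) unsat w.r.t. T
   apply at x₀: ∀r.¬D⊑∃r.∃r.¬B
   open: L(x₀) ⊇ {¬A, ¬B, ¬E, ∀r.¬D, ∃r.¬E, …} (+ ∃-successors)
2. Hence ∀r.¬D ⊑ (∃r.∃r.¬B ⊓ E): not entailed.

No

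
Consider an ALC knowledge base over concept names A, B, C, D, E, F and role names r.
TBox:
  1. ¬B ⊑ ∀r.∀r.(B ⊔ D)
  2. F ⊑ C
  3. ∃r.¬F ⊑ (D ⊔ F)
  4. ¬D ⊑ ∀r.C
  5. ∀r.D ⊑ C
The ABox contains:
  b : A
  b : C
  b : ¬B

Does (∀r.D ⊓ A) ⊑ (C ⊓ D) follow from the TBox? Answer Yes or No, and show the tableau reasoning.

No

1. (∀r.D ⊓ A) ⊑ (C ⊓ D)  ⇔  ((∀r.D ⊓ A) ⊓ (¬C ⊔ ¬D)) unsat w.r.t. T
   apply at x₀: ∀r.D⊑C
   open: L(x₀) ⊇ {A, B, C, ¬D, ¬F, …}
2. Hence (∀r.D ⊓ A) ⊑ (C ⊓ D): not entailed.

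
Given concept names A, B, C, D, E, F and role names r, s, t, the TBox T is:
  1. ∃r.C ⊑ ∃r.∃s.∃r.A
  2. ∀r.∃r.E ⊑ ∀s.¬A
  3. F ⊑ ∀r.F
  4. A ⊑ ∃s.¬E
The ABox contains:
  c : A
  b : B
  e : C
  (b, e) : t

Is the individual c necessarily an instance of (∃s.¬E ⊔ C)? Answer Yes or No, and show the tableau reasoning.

1. c : (∃s.¬E ⊔ C)?  L(c) = {A} ∪ {(∀s.E ⊓ ¬C)}
   clash {E, ¬E} at an ∃-successor — c ∈ (∃s.¬E ⊔ C)
2. Hence c : (∃s.¬E ⊔ C): entailed.

Yes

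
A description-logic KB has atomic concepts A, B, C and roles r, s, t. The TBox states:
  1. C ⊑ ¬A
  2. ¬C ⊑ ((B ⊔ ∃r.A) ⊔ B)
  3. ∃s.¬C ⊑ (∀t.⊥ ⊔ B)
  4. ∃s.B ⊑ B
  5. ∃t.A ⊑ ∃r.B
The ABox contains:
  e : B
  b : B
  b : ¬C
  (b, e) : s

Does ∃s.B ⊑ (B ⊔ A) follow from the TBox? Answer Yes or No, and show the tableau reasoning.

1. ∃s.B ⊑ (B ⊔ A)  ⇔  (∃s.B ⊓ (¬B ⊓ ¬A)) unsat w.r.t. T
   all branches close; clash {B, ¬B} at x₀
2. Hence ∃s.B ⊑ (B ⊔ A): entailed.

Yes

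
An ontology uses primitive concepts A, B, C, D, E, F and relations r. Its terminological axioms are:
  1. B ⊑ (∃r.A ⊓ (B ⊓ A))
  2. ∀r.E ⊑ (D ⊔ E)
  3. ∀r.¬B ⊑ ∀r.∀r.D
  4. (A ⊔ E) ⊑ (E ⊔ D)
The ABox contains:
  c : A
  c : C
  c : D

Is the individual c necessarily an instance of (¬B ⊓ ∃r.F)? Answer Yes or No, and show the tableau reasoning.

No

1. c : (¬B ⊓ ∃r.F)?  L(c) = {A, C, D} ∪ {(B ⊔ ∀r.¬F)}
   open: L(c) ⊇ {A, B, C, D, ∃r.A, …} (+ ∃-successors) — c ∉ (¬B ⊓ ∃r.F) possible
2. Hence c : (¬B ⊓ ∃r.F): not entailed.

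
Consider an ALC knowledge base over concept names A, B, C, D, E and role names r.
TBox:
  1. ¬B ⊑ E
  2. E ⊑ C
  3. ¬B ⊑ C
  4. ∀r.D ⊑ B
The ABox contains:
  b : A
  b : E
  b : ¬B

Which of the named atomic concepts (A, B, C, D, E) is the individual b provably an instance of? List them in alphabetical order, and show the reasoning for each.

{A, C, E}

1. b : A?  L(b) = {A, E, ¬B} ∪ {¬A}
   clash {A, ¬A} at b — b ∈ A
2. b : B?  L(b) = {A, E, ¬B} ∪ {¬B}
   apply at b: E⊑C; ¬B⊑C
   open: L(b) ⊇ {A, C, E, ¬B, ∃r.¬D} (+ ∃-successors) — b ∉ B possible
3. b : C?  L(b) = {A, E, ¬B} ∪ {¬C}
   clash {C, ¬C} at b — b ∈ C
4. b : D?  L(b) = {A, E, ¬B} ∪ {¬D}
   apply at b: E⊑C; ¬B⊑C
   open: L(b) ⊇ {A, C, E, ¬B, ¬D, …} (+ ∃-successors) — b ∉ D possible
5. b : E?  L(b) = {A, E, ¬B} ∪ {¬E}
   clash {E, ¬E} at b — b ∈ E
6. Entailed for b: {A, C, E}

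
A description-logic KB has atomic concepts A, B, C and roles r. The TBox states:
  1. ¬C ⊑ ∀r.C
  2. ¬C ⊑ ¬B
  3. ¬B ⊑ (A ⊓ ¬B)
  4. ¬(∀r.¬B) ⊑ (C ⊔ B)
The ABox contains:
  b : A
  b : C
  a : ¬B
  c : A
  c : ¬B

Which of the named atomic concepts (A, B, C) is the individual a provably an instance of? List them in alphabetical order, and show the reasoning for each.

1. a : A?  L(a) = {¬B} ∪ {¬A}
   clash {A, ¬A} at a — a ∈ A
2. a : B?  L(a) = {¬B} ∪ {¬B}
   apply at a: ¬B⊑(A ⊓ ¬B)
   open: L(a) ⊇ {A, C, ¬B, ∀r.¬B} — a ∉ B possible
3. a : C?  L(a) = {¬B} ∪ {¬C}
   apply at a: ¬C⊑∀r.C; ¬B⊑(A ⊓ ¬B)
   open: L(a) ⊇ {A, ¬B, ¬C, ∀r.C, ∀r.¬B} — a ∉ C possible
4. Entailed for a: {A}

{A}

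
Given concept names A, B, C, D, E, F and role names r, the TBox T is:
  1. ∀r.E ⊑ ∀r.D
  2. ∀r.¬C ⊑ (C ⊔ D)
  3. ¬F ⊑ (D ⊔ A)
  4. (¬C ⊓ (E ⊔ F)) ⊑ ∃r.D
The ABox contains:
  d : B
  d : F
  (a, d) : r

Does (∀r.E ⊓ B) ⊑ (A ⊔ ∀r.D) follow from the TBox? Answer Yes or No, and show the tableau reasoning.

Yes

1. (∀r.E ⊓ B) ⊑ (A ⊔ ∀r.D)  ⇔  ((∀r.E ⊓ B) ⊓ (¬A ⊓ ∃r.¬D)) unsat w.r.t. T
   all branches close; clash {A, ¬A} at x₀
2. Hence (∀r.E ⊓ B) ⊑ (A ⊔ ∀r.D): entailed.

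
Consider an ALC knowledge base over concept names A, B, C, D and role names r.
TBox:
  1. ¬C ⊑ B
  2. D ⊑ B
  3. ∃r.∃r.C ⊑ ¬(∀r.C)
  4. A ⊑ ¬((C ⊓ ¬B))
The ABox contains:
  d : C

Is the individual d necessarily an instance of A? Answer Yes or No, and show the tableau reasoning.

1. d : A?  L(d) = {C} ∪ {¬A}
   open: L(d) ⊇ {C, ¬A, ¬D, ∀r.∀r.¬C} — d ∉ A possible
2. Hence d : A: not entailed.

No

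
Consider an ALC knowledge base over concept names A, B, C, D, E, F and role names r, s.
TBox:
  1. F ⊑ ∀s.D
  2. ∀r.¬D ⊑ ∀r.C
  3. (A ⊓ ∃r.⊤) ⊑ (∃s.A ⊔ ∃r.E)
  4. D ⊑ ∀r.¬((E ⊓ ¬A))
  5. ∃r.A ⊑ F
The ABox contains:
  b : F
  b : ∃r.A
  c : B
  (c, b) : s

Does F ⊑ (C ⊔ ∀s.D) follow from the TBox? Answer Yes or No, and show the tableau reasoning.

1. F ⊑ (C ⊔ ∀s.D)  ⇔  (F ⊓ (¬C ⊓ ∃s.¬D)) unsat w.r.t. T
   all branches close; clash {D, ¬D} at an ∃-successor
2. Hence F ⊑ (C ⊔ ∀s.D): entailed.

Yes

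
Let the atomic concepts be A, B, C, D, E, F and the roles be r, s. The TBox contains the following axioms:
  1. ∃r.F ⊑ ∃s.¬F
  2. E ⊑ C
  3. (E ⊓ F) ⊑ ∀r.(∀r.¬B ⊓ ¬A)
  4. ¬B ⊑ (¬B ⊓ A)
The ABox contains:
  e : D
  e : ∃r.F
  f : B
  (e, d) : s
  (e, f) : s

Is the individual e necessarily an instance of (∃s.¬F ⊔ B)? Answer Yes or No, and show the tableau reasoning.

Yes

1. e : (∃s.¬F ⊔ B)?  L(e) = {D, ∃r.F} ∪ {(∀s.F ⊓ ¬B)}
   clash {F, ¬F} at an ∃-successor — e ∈ (∃s.¬F ⊔ B)
2. Hence e : (∃s.¬F ⊔ B): entailed.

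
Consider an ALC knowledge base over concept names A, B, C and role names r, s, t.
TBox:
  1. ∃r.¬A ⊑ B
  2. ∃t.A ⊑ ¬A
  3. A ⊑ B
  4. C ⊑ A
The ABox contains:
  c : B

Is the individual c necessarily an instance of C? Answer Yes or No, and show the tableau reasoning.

1. c : C?  L(c) = {B} ∪ {¬C}
   open: L(c) ⊇ {B, ¬C, ∀t.¬A} — c ∉ C possible
2. Hence c : C: not entailed.

No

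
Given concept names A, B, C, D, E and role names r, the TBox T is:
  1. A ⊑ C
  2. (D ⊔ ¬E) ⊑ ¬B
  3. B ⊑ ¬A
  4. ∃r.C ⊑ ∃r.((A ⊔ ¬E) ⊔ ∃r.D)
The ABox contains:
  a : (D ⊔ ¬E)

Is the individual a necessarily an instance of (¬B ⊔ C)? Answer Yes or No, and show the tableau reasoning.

Yes

1. a : (¬B ⊔ C)?  L(a) = {(D ⊔ ¬E)} ∪ {(B ⊓ ¬C)}
   clash {C, ¬C} at a — a ∈ (¬B ⊔ C)
2. Hence a : (¬B ⊔ C): entailed.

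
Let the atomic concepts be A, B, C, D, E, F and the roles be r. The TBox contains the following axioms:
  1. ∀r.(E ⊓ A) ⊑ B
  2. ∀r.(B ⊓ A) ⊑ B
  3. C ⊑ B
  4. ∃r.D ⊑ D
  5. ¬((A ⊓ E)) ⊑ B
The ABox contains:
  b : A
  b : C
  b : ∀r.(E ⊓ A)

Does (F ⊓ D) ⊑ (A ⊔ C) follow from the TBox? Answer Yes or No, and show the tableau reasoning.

1. (F ⊓ D) ⊑ (A ⊔ C)  ⇔  ((F ⊓ D) ⊓ (¬A ⊓ ¬C)) unsat w.r.t. T
   open: L(x₀) ⊇ {B, D, F, ¬A, ¬C}
2. Hence (F ⊓ D) ⊑ (A ⊔ C): not entailed.

No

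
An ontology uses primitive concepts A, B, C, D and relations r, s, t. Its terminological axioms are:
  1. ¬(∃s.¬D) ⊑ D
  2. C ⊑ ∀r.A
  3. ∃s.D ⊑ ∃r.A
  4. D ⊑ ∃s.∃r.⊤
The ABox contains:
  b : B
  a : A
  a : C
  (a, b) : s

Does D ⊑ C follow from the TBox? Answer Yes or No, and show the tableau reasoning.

No

1. D ⊑ C  ⇔  (D ⊓ ¬C) unsat w.r.t. T
   apply at x₀: D⊑∃s.∃r.⊤
   open: L(x₀) ⊇ {D, ¬C, ∀s.¬D, ∃s.∃r.⊤} (+ ∃-successors)
2. Hence D ⊑ C: not entailed.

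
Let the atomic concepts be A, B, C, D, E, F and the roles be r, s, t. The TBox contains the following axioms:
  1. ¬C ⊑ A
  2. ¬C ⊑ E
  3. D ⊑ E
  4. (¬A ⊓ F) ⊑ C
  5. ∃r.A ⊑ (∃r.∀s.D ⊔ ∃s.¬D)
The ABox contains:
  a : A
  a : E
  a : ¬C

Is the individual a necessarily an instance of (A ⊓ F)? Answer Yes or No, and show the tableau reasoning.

1. a : (A ⊓ F)?  L(a) = {A, E, ¬C} ∪ {(¬A ⊔ ¬F)}
   open: L(a) ⊇ {A, E, ¬C, ¬F, ∀r.¬A} — a ∉ (A ⊓ F) possible
2. Hence a : (A ⊓ F): not entailed.

No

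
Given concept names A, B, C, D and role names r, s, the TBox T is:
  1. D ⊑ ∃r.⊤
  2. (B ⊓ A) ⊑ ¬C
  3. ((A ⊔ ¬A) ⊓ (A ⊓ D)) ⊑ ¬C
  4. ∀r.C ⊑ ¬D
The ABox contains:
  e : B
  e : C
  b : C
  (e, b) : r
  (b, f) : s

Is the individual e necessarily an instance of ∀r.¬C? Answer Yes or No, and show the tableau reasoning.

1. e : ∀r.¬C?  L(e) = {B, C} ∪ {∃r.C}
   open: L(e) ⊇ {B, C, ¬A, ¬D, ∃r.C} (+ ∃-successors) — e ∉ ∀r.¬C possible
2. Hence e : ∀r.¬C: not entailed.

No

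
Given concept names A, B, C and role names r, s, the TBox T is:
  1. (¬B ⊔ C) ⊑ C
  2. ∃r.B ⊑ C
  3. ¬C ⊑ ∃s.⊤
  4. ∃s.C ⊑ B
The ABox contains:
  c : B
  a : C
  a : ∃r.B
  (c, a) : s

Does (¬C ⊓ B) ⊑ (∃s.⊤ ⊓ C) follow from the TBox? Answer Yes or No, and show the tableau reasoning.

No

1. (¬C ⊓ B) ⊑ (∃s.⊤ ⊓ C)  ⇔  ((¬C ⊓ B) ⊓ (∀s.⊥ ⊔ ¬C)) unsat w.r.t. T
   apply at x₀: ¬C⊑∃s.⊤
   open: L(x₀) ⊇ {B, ¬C, ∀r.¬B, ∃s.⊤} (+ ∃-successors)
2. Hence (¬C ⊓ B) ⊑ (∃s.⊤ ⊓ C): not entailed.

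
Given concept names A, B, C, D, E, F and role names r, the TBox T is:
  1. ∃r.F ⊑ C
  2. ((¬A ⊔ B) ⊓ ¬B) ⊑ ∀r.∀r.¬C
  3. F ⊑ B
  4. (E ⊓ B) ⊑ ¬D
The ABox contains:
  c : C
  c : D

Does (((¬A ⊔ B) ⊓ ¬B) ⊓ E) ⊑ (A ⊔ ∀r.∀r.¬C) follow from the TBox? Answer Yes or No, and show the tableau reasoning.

1. (((¬A ⊔ B) ⊓ ¬B) ⊓ E) ⊑ (A ⊔ ∀r.∀r.¬C)  ⇔  ((((¬A ⊔ B) ⊓ ¬B) ⊓ E) ⊓ (¬A ⊓ ∃r.∃r.C)) unsat w.r.t. T
   all branches close; clash {B, ¬B} at x₀
2. Hence (((¬A ⊔ B) ⊓ ¬B) ⊓ E) ⊑ (A ⊔ ∀r.∀r.¬C): entailed.

Yes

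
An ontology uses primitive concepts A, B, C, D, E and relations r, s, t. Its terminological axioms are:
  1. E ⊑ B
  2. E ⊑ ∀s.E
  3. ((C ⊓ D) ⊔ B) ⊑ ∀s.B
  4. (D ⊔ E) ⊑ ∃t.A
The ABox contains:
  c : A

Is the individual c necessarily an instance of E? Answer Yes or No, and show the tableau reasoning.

No

1. c : E?  L(c) = {A} ∪ {¬E}
   open: L(c) ⊇ {A, ¬B, ¬D, ¬E} — c ∉ E possible
2. Hence c : E: not entailed.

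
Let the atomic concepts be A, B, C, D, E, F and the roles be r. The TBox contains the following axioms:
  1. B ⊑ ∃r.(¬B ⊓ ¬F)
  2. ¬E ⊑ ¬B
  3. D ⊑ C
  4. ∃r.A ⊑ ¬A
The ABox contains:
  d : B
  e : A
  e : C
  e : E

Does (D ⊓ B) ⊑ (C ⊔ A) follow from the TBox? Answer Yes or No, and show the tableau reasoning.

1. (D ⊓ B) ⊑ (C ⊔ A)  ⇔  ((D ⊓ B) ⊓ (¬C ⊓ ¬A)) unsat w.r.t. T
   all branches close; clash {B, ¬B} at x₀
2. Hence (D ⊓ B) ⊑ (C ⊔ A): entailed.

Yes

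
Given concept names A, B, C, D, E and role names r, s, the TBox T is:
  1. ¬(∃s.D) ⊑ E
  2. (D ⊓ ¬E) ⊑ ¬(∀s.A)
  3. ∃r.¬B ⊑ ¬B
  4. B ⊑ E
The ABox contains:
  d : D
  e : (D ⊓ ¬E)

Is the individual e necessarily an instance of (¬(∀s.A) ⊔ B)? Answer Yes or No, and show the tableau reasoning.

1. e : (¬(∀s.A) ⊔ B)?  L(e) = {(D ⊓ ¬E)} ∪ {(∀s.A ⊓ ¬B)}
   clash {E, ¬E} at e — e ∈ (¬(∀s.A) ⊔ B)
2. Hence e : (¬(∀s.A) ⊔ B): entailed.

Yes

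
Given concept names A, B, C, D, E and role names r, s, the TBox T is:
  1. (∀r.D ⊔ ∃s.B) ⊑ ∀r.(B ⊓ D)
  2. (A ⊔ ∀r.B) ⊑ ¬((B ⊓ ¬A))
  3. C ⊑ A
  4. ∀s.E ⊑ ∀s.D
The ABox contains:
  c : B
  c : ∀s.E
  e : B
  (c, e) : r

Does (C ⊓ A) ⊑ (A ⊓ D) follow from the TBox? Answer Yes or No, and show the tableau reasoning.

No

1. (C ⊓ A) ⊑ (A ⊓ D)  ⇔  ((C ⊓ A) ⊓ (¬A ⊔ ¬D)) unsat w.r.t. T
   open: L(x₀) ⊇ {A, C, ¬D, ∀s.¬B, ∃r.¬D, …} (+ ∃-successors)
2. Hence (C ⊓ A) ⊑ (A ⊓ D): not entailed.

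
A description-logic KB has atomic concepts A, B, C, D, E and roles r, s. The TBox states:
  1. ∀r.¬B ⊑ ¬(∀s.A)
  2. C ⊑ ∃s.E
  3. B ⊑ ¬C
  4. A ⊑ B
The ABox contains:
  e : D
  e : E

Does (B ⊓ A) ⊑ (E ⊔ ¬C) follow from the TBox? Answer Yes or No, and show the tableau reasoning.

1. (B ⊓ A) ⊑ (E ⊔ ¬C)  ⇔  ((B ⊓ A) ⊓ (¬E ⊓ C)) unsat w.r.t. T
   all branches close; clash {C, ¬C} at x₀
2. Hence (B ⊓ A) ⊑ (E ⊔ ¬C): entailed.

Yes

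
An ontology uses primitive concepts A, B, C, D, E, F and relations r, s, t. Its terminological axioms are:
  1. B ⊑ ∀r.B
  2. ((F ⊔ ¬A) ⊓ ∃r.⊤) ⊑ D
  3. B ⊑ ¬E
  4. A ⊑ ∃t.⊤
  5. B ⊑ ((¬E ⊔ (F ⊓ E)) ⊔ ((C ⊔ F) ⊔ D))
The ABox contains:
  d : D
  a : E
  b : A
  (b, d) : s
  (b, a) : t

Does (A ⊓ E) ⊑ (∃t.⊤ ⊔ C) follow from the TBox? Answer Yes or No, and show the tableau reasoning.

Yes

1. (A ⊓ E) ⊑ (∃t.⊤ ⊔ C)  ⇔  ((A ⊓ E) ⊓ (∀t.⊥ ⊓ ¬C)) unsat w.r.t. T
   all branches close; clash {E, ¬E} at x₀
2. Hence (A ⊓ E) ⊑ (∃t.⊤ ⊔ C): entailed.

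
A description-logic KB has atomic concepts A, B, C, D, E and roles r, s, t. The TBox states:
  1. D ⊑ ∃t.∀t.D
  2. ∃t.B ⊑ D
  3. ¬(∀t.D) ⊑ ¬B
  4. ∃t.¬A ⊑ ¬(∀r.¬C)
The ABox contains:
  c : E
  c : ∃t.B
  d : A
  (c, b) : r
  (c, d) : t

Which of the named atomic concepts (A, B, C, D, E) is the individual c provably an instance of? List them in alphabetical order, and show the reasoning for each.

1. c : A?  L(c) = {E, ∃t.B} ∪ {¬A}
   apply at c: ∃t.B⊑D
   open: L(c) ⊇ {D, E, ¬A, ∀t.A, ∀t.D, …} (+ ∃-successors) — c ∉ A possible
2. c : B?  L(c) = {E, ∃t.B} ∪ {¬B}
   apply at c: ∃t.B⊑D
   open: L(c) ⊇ {D, E, ¬B, ∀t.A, ∃t.B, …} (+ ∃-successors) — c ∉ B possible
3. c : C?  L(c) = {E, ∃t.B} ∪ {¬C}
   apply at c: ∃t.B⊑D
   open: L(c) ⊇ {D, E, ¬C, ∀t.A, ∀t.D, …} (+ ∃-successors) — c ∉ C possible
4. c : D?  L(c) = {E, ∃t.B} ∪ {¬D}
   clash {D, ¬D} at c — c ∈ D
5. c : E?  L(c) = {E, ∃t.B} ∪ {¬E}
   clash {E, ¬E} at c — c ∈ E
6. Entailed for c: {D, E}

{D, E}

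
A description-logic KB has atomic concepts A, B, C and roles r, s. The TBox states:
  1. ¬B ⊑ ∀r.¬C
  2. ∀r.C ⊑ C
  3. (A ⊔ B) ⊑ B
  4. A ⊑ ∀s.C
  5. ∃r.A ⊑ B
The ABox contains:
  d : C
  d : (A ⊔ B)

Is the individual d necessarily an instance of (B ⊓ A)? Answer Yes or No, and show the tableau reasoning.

No

1. d : (B ⊓ A)?  L(d) = {C, (A ⊔ B)} ∪ {(¬B ⊔ ¬A)}
   apply at d: (A ⊔ B)⊑B
   open: L(d) ⊇ {B, C, ¬A} — d ∉ (B ⊓ A) possible
2. Hence d : (B ⊓ A): not entailed.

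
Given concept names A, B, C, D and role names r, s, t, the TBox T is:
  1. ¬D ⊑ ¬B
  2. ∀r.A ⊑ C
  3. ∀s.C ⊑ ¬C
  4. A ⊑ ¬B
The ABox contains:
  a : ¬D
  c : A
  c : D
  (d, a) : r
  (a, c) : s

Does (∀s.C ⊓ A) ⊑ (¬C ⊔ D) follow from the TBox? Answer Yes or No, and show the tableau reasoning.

1. (∀s.C ⊓ A) ⊑ (¬C ⊔ D)  ⇔  ((∀s.C ⊓ A) ⊓ (C ⊓ ¬D)) unsat w.r.t. T
   all branches close; clash {C, ¬C} at x₀
2. Hence (∀s.C ⊓ A) ⊑ (¬C ⊔ D): entailed.

Yes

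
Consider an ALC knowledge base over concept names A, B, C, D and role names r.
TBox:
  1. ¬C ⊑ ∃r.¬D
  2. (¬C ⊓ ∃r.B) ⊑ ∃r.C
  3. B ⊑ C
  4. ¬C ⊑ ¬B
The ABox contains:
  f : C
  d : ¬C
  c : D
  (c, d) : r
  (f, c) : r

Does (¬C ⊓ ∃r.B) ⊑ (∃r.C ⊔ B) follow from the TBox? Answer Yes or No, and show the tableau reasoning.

1. (¬C ⊓ ∃r.B) ⊑ (∃r.C ⊔ B)  ⇔  ((¬C ⊓ ∃r.B) ⊓ (∀r.¬C ⊓ ¬B)) unsat w.r.t. T
   all branches close; clash {B, ¬B} at an ∃-successor
2. Hence (¬C ⊓ ∃r.B) ⊑ (∃r.C ⊔ B): entailed.

Yes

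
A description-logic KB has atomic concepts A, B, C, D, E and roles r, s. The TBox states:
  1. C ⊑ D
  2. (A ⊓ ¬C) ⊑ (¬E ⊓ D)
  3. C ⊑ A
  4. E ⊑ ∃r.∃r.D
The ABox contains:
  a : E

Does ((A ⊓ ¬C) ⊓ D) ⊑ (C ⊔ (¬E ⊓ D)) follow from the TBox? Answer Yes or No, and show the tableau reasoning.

1. ((A ⊓ ¬C) ⊓ D) ⊑ (C ⊔ (¬E ⊓ D))  ⇔  (((A ⊓ ¬C) ⊓ D) ⊓ (¬C ⊓ (E ⊔ ¬D))) unsat w.r.t. T
   all branches close; clash {D, ¬D} at x₀
2. Hence ((A ⊓ ¬C) ⊓ D) ⊑ (C ⊔ (¬E ⊓ D)): entailed.

Yes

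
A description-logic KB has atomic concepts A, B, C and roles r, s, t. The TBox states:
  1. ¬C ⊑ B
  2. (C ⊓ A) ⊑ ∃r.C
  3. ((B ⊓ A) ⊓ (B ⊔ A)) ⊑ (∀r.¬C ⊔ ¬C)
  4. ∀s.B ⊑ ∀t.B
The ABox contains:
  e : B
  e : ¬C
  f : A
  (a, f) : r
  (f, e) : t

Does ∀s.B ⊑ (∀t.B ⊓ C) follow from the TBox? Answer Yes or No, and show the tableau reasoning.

1. ∀s.B ⊑ (∀t.B ⊓ C)  ⇔  (∀s.B ⊓ (∃t.¬B ⊔ ¬C)) unsat w.r.t. T
   apply at x₀: ∀s.B⊑∀t.B
   open: L(x₀) ⊇ {B, ¬A, ¬C, ∀s.B, ∀t.B}
2. Hence ∀s.B ⊑ (∀t.B ⊓ C): not entailed.

No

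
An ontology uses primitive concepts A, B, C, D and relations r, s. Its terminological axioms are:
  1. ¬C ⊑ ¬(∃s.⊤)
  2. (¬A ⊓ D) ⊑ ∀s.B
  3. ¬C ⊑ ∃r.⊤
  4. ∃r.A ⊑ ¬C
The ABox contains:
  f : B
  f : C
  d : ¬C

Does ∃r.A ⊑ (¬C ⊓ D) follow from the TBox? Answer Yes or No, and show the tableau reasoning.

1. ∃r.A ⊑ (¬C ⊓ D)  ⇔  (∃r.A ⊓ (C ⊔ ¬D)) unsat w.r.t. T
   apply at x₀: ∃r.A⊑¬C
   open: L(x₀) ⊇ {¬C, ¬D, ∀s.⊥, ∃r.A, ∃r.⊤} (+ ∃-successors)
2. Hence ∃r.A ⊑ (¬C ⊓ D): not entailed.

No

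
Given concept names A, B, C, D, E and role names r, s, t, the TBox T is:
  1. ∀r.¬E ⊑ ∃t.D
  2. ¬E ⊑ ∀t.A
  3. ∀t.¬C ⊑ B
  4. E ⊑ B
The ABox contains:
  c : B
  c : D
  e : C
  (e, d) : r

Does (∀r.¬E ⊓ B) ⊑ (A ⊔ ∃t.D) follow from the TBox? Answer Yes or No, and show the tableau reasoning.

1. (∀r.¬E ⊓ B) ⊑ (A ⊔ ∃t.D)  ⇔  ((∀r.¬E ⊓ B) ⊓ (¬A ⊓ ∀t.¬D)) unsat w.r.t. T
   all branches close; clash {D, ¬D} at an ∃-successor
2. Hence (∀r.¬E ⊓ B) ⊑ (A ⊔ ∃t.D): entailed.

Yes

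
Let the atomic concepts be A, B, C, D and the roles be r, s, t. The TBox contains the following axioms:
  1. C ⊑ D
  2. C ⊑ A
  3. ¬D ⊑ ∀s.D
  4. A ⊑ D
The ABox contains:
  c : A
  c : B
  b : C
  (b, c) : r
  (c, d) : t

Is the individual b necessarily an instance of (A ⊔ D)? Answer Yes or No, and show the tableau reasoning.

1. b : (A ⊔ D)?  L(b) = {C} ∪ {(¬A ⊓ ¬D)}
   clash {A, ¬A} at b — b ∈ (A ⊔ D)
2. Hence b : (A ⊔ D): entailed.

Yes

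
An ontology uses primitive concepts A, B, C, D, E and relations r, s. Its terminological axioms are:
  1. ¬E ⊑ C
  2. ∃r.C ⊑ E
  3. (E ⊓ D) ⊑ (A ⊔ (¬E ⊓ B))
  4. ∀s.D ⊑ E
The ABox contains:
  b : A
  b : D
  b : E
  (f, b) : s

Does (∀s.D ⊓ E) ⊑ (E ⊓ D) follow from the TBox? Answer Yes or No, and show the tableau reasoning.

No

1. (∀s.D ⊓ E) ⊑ (E ⊓ D)  ⇔  ((∀s.D ⊓ E) ⊓ (¬E ⊔ ¬D)) unsat w.r.t. T
   open: L(x₀) ⊇ {E, ¬D, ∀s.D}
2. Hence (∀s.D ⊓ E) ⊑ (E ⊓ D): not entailed.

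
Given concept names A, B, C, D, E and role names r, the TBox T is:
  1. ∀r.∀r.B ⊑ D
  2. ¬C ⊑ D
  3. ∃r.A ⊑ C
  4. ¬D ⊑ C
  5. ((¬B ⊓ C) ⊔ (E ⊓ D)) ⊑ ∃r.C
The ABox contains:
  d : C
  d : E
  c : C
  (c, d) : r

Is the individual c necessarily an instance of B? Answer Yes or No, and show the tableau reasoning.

1. c : B?  L(c) = {C} ∪ {¬B}
   open: L(c) ⊇ {C, ¬B, ∃r.C, ∃r.∃r.¬B} (+ ∃-successors) — c ∉ B possible
2. Hence c : B: not entailed.

No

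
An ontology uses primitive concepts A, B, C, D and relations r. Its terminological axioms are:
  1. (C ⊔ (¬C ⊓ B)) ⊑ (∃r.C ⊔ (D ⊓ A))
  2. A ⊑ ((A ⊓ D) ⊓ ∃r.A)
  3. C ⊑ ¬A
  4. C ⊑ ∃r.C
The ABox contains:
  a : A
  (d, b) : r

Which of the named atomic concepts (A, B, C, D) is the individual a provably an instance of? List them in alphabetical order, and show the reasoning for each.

{A, D}

1. a : A?  L(a) = {A} ∪ {¬A}
   clash {A, ¬A} at a — a ∈ A
2. a : B?  L(a) = {A} ∪ {¬B}
   apply at a: A⊑((A ⊓ D) ⊓ ∃r.A)
   open: L(a) ⊇ {A, D, ¬B, ¬C, ∃r.A} (+ ∃-successors) — a ∉ B possible
3. a : C?  L(a) = {A} ∪ {¬C}
   apply at a: A⊑((A ⊓ D) ⊓ ∃r.A)
   open: L(a) ⊇ {A, D, ¬B, ¬C, ∃r.A} (+ ∃-successors) — a ∉ C possible
4. a : D?  L(a) = {A} ∪ {¬D}
   clash {A, ¬A} at a — a ∈ D
5. Entailed for a: {A, D}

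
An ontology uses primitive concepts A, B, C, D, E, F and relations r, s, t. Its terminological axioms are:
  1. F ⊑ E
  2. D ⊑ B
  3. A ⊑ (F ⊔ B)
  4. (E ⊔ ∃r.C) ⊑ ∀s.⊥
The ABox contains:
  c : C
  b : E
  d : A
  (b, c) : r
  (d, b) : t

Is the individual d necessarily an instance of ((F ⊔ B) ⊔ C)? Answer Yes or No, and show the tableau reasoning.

1. d : ((F ⊔ B) ⊔ C)?  L(d) = {A} ∪ {((¬F ⊓ ¬B) ⊓ ¬C)}
   clash {B, ¬B} at d — d ∈ ((F ⊔ B) ⊔ C)
2. Hence d : ((F ⊔ B) ⊔ C): entailed.

Yes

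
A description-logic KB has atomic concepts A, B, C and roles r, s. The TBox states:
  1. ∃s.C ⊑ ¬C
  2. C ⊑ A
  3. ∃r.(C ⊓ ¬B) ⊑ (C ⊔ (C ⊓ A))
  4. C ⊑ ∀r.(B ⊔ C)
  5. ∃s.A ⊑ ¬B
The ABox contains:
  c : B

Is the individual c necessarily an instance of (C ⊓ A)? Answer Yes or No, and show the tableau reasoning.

No

1. c : (C ⊓ A)?  L(c) = {B} ∪ {(¬C ⊔ ¬A)}
   open: L(c) ⊇ {B, ¬C, ∀r.(¬C ⊔ B), ∀s.¬A} — c ∉ (C ⊓ A) possible
2. Hence c : (C ⊓ A): not entailed.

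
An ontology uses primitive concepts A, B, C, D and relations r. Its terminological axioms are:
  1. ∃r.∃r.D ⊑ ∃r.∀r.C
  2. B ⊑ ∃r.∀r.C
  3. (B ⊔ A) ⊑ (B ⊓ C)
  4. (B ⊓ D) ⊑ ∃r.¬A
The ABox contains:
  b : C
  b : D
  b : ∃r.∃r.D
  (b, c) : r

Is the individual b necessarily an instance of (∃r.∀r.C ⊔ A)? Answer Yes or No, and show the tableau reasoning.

1. b : (∃r.∀r.C ⊔ A)?  L(b) = {C, D, ∃r.∃r.D} ∪ {(∀r.∃r.¬C ⊓ ¬A)}
   clash {C, ¬C} at an ∃-successor — b ∈ (∃r.∀r.C ⊔ A)
2. Hence b : (∃r.∀r.C ⊔ A): entailed.

Yes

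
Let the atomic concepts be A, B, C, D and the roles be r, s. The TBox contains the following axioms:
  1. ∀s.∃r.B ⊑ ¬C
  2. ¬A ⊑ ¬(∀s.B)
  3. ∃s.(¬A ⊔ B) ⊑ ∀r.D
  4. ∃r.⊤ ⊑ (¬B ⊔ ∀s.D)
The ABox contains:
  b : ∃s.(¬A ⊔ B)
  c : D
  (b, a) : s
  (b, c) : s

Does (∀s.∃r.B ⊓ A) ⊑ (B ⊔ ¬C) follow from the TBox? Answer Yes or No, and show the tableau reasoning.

Yes

1. (∀s.∃r.B ⊓ A) ⊑ (B ⊔ ¬C)  ⇔  ((∀s.∃r.B ⊓ A) ⊓ (¬B ⊓ C)) unsat w.r.t. T
   all branches close; clash {C, ¬C} at x₀
2. Hence (∀s.∃r.B ⊓ A) ⊑ (B ⊔ ¬C): entailed.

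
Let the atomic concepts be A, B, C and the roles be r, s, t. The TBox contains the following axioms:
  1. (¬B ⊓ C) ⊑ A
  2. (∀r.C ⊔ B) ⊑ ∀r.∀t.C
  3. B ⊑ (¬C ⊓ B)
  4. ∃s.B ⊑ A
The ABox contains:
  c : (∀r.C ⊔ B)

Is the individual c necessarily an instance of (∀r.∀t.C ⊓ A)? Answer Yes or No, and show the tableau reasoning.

1. c : (∀r.∀t.C ⊓ A)?  L(c) = {(∀r.C ⊔ B)} ∪ {(∃r.∃t.¬C ⊔ ¬A)}
   apply at c: (∀r.C ⊔ B)⊑∀r.∀t.C
   open: L(c) ⊇ {B, ¬A, ¬C, ∀r.C, ∀r.∀t.C, …} — c ∉ (∀r.∀t.C ⊓ A) possible
2. Hence c : (∀r.∀t.C ⊓ A): not entailed.

No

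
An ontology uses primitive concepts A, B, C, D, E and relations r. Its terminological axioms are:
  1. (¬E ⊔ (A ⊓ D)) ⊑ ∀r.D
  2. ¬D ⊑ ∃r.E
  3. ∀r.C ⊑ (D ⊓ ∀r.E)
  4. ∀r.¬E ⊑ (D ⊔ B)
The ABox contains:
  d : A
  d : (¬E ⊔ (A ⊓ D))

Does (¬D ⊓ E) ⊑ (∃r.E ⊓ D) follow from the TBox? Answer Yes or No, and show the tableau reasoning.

No

1. (¬D ⊓ E) ⊑ (∃r.E ⊓ D)  ⇔  ((¬D ⊓ E) ⊓ (∀r.¬E ⊔ ¬D)) unsat w.r.t. T
   apply at x₀: ¬D⊑∃r.E
   open: L(x₀) ⊇ {E, ¬D, ∃r.E, ∃r.¬C} (+ ∃-successors)
2. Hence (¬D ⊓ E) ⊑ (∃r.E ⊓ D): not entailed.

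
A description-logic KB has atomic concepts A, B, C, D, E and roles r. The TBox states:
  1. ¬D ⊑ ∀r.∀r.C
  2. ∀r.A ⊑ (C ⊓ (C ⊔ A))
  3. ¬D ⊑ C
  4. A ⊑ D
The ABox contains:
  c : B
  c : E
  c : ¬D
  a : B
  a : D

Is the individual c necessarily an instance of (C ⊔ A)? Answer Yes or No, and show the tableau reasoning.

Yes

1. c : (C ⊔ A)?  L(c) = {B, E, ¬D} ∪ {(¬C ⊓ ¬A)}
   clash {C, ¬C} at c — c ∈ (C ⊔ A)
2. Hence c : (C ⊔ A): entailed.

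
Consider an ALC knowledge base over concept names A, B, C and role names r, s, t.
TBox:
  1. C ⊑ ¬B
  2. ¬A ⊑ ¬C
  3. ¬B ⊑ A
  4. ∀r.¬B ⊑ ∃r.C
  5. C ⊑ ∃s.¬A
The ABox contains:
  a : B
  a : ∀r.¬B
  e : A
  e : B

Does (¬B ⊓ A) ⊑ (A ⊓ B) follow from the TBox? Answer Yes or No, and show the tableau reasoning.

No

1. (¬B ⊓ A) ⊑ (A ⊓ B)  ⇔  ((¬B ⊓ A) ⊓ (¬A ⊔ ¬B)) unsat w.r.t. T
   open: L(x₀) ⊇ {A, ¬B, ¬C, ∃r.B} (+ ∃-successors)
2. Hence (¬B ⊓ A) ⊑ (A ⊓ B): not entailed.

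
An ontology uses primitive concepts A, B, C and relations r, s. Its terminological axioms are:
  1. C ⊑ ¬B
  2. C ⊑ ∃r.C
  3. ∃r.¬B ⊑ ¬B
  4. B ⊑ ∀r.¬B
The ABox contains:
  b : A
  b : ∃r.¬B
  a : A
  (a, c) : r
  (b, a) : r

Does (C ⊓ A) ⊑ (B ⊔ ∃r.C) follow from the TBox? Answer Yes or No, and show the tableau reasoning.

Yes

1. (C ⊓ A) ⊑ (B ⊔ ∃r.C)  ⇔  ((C ⊓ A) ⊓ (¬B ⊓ ∀r.¬C)) unsat w.r.t. T
   all branches close; clash {C, ¬C} at an ∃-successor
2. Hence (C ⊓ A) ⊑ (B ⊔ ∃r.C): entailed.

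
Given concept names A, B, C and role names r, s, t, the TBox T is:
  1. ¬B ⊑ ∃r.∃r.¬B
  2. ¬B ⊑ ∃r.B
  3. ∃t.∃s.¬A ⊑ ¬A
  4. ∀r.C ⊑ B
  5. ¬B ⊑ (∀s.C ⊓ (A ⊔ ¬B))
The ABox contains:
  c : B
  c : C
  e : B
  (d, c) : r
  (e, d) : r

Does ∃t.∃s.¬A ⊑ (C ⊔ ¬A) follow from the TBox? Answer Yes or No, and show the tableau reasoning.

1. ∃t.∃s.¬A ⊑ (C ⊔ ¬A)  ⇔  (∃t.∃s.¬A ⊓ (¬C ⊓ A)) unsat w.r.t. T
   all branches close; clash {A, ¬A} at x₀
2. Hence ∃t.∃s.¬A ⊑ (C ⊔ ¬A): entailed.

Yes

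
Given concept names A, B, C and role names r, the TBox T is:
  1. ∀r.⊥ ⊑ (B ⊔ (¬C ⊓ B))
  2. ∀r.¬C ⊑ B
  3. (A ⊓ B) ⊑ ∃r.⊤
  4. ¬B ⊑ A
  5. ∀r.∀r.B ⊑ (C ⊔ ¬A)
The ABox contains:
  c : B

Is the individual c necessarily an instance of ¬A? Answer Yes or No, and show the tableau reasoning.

1. c : ¬A?  L(c) = {B} ∪ {A}
   open: L(c) ⊇ {A, B, ∃r.∃r.¬B, ∃r.⊤} (+ ∃-successors) — c ∉ ¬A possible
2. Hence c : ¬A: not entailed.

No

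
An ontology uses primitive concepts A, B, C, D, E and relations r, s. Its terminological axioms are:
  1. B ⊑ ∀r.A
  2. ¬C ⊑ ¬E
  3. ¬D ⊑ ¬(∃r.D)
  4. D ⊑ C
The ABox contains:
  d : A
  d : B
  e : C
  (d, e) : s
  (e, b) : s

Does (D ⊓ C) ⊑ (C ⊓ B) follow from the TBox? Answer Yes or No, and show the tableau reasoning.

No

1. (D ⊓ C) ⊑ (C ⊓ B)  ⇔  ((D ⊓ C) ⊓ (¬C ⊔ ¬B)) unsat w.r.t. T
   open: L(x₀) ⊇ {C, D, ¬B}
2. Hence (D ⊓ C) ⊑ (C ⊓ B): not entailed.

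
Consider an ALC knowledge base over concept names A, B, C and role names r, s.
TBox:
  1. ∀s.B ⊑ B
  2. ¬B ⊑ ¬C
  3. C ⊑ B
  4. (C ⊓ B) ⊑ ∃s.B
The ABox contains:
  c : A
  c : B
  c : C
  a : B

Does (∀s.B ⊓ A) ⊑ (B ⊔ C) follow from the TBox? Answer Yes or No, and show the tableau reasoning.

1. (∀s.B ⊓ A) ⊑ (B ⊔ C)  ⇔  ((∀s.B ⊓ A) ⊓ (¬B ⊓ ¬C)) unsat w.r.t. T
   all branches close; clash {B, ¬B} at x₀
2. Hence (∀s.B ⊓ A) ⊑ (B ⊔ C): entailed.

Yes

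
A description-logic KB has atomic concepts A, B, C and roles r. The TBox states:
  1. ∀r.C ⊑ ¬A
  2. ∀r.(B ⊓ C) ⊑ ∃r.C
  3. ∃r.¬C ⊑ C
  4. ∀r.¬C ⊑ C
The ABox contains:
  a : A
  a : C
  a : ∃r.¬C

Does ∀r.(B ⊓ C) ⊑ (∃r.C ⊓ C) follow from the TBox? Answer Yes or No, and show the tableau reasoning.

1. ∀r.(B ⊓ C) ⊑ (∃r.C ⊓ C)  ⇔  (∀r.(B ⊓ C) ⊓ (∀r.¬C ⊔ ¬C)) unsat w.r.t. T
   apply at x₀: ∀r.(B ⊓ C)⊑∃r.C
   open: L(x₀) ⊇ {¬A, ¬C, ∀r.(B ⊓ C), ∀r.C, ∃r.C} (+ ∃-successors)
2. Hence ∀r.(B ⊓ C) ⊑ (∃r.C ⊓ C): not entailed.

No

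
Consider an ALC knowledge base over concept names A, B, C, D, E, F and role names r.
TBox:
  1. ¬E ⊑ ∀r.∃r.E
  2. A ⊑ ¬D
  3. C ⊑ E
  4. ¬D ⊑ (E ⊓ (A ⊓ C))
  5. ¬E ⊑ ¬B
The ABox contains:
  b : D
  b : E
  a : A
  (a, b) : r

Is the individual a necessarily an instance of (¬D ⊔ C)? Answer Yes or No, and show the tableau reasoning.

Yes

1. a : (¬D ⊔ C)?  L(a) = {A} ∪ {(D ⊓ ¬C)}
   clash {D, ¬D} at a — a ∈ (¬D ⊔ C)
2. Hence a : (¬D ⊔ C): entailed.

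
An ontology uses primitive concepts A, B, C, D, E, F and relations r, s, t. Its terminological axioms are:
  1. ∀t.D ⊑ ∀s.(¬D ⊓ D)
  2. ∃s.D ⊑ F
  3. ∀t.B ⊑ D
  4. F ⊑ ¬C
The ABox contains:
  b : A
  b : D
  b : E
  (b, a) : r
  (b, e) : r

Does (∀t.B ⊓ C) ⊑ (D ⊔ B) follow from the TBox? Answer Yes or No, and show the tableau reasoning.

Yes

1. (∀t.B ⊓ C) ⊑ (D ⊔ B)  ⇔  ((∀t.B ⊓ C) ⊓ (¬D ⊓ ¬B)) unsat w.r.t. T
   all branches close; clash {C, ¬C} at x₀
2. Hence (∀t.B ⊓ C) ⊑ (D ⊔ B): entailed.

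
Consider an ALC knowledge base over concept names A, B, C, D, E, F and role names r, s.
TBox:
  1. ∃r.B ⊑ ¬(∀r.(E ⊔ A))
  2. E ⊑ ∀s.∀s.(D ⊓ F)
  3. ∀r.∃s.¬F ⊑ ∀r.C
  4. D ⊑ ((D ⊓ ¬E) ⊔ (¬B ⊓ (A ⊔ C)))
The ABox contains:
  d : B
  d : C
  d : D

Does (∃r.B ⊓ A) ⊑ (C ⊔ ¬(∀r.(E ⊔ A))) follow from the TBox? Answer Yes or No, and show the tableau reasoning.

1. (∃r.B ⊓ A) ⊑ (C ⊔ ¬(∀r.(E ⊔ A)))  ⇔  ((∃r.B ⊓ A) ⊓ (¬C ⊓ ∀r.(E ⊔ A))) unsat w.r.t. T
   all branches close; clash {A, ¬A} at an ∃-successor
2. Hence (∃r.B ⊓ A) ⊑ (C ⊔ ¬(∀r.(E ⊔ A))): entailed.

Yes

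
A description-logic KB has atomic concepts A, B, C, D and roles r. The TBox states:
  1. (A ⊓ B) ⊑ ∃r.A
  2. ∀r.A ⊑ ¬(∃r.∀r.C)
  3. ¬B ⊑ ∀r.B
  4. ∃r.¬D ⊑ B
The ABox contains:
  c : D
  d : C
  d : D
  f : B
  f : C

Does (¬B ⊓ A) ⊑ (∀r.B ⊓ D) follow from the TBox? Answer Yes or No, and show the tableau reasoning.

1. (¬B ⊓ A) ⊑ (∀r.B ⊓ D)  ⇔  ((¬B ⊓ A) ⊓ (∃r.¬B ⊔ ¬D)) unsat w.r.t. T
   apply at x₀: ¬B⊑∀r.B
   open: L(x₀) ⊇ {A, ¬B, ¬D, ∀r.B, ∀r.D, …} (+ ∃-successors)
2. Hence (¬B ⊓ A) ⊑ (∀r.B ⊓ D): not entailed.

No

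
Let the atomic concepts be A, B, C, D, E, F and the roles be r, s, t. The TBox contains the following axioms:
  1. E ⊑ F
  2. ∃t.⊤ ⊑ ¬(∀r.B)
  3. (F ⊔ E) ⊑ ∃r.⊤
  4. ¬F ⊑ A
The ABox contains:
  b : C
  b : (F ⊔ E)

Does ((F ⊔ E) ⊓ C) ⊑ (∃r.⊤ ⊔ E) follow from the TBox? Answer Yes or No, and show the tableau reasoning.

Yes

1. ((F ⊔ E) ⊓ C) ⊑ (∃r.⊤ ⊔ E)  ⇔  (((F ⊔ E) ⊓ C) ⊓ (∀r.⊥ ⊓ ¬E)) unsat w.r.t. T
   all branches close; clash {E, ¬E} at x₀
2. Hence ((F ⊔ E) ⊓ C) ⊑ (∃r.⊤ ⊔ E): entailed.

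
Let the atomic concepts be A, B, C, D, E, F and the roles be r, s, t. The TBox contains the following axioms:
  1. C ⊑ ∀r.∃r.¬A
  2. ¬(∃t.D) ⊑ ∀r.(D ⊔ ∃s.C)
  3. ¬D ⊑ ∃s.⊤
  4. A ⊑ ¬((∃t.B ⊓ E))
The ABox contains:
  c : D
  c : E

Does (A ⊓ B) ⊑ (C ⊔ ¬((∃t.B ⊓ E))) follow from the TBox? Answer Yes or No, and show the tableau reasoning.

1. (A ⊓ B) ⊑ (C ⊔ ¬((∃t.B ⊓ E)))  ⇔  ((A ⊓ B) ⊓ (¬C ⊓ (∃t.B ⊓ E))) unsat w.r.t. T
   all branches close; clash {E, ¬E} at x₀
2. Hence (A ⊓ B) ⊑ (C ⊔ ¬((∃t.B ⊓ E))): entailed.

Yes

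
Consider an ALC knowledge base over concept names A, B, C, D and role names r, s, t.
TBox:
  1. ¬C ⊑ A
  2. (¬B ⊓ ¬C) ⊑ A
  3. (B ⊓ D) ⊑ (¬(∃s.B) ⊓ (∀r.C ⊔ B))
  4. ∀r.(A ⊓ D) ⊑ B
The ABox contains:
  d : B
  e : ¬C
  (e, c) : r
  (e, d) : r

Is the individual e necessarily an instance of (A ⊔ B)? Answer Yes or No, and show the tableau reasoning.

Yes

1. e : (A ⊔ B)?  L(e) = {¬C} ∪ {(¬A ⊓ ¬B)}
   clash {A, ¬A} at e — e ∈ (A ⊔ B)
2. Hence e : (A ⊔ B): entailed.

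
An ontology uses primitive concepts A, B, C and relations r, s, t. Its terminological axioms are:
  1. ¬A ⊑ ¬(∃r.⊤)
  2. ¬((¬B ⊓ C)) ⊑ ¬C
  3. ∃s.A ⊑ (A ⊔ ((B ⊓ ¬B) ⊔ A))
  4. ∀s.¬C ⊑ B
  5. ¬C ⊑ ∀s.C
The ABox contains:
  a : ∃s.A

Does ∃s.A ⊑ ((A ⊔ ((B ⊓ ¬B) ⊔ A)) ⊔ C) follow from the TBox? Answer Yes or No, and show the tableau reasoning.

Yes

1. ∃s.A ⊑ ((A ⊔ ((B ⊓ ¬B) ⊔ A)) ⊔ C)  ⇔  (∃s.A ⊓ ((¬A ⊓ ((¬B ⊔ B) ⊓ ¬A)) ⊓ ¬C)) unsat w.r.t. T
   all branches close; clash {A, ¬A} at x₀
2. Hence ∃s.A ⊑ ((A ⊔ ((B ⊓ ¬B) ⊔ A)) ⊔ C): entailed.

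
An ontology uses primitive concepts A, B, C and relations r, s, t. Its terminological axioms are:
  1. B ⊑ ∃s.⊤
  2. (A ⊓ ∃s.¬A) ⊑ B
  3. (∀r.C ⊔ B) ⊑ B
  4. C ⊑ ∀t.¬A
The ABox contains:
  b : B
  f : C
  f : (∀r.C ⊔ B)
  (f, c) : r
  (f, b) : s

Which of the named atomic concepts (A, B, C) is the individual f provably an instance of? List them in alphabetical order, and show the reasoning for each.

1. f : A?  L(f) = {C, (∀r.C ⊔ B)} ∪ {¬A}
   apply at f: (∀r.C ⊔ B)⊑B; C⊑∀t.¬A
   open: L(f) ⊇ {B, C, ¬A, ∀r.C, ∀t.¬A, …} (+ ∃-successors) — f ∉ A possible
2. f : B?  L(f) = {C, (∀r.C ⊔ B)} ∪ {¬B}
   clash {B, ¬B} at f — f ∈ B
3. f : C?  L(f) = {C, (∀r.C ⊔ B)} ∪ {¬C}
   clash {C, ¬C} at f — f ∈ C
4. Entailed for f: {B, C}

{B, C}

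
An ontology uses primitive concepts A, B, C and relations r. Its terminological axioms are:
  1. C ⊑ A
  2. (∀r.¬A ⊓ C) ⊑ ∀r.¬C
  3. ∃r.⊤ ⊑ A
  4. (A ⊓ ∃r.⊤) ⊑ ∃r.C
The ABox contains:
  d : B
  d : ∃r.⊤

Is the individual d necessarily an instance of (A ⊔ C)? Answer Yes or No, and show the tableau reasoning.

Yes

1. d : (A ⊔ C)?  L(d) = {B, ∃r.⊤} ∪ {(¬A ⊓ ¬C)}
   clash {A, ¬A} at d — d ∈ (A ⊔ C)
2. Hence d : (A ⊔ C): entailed.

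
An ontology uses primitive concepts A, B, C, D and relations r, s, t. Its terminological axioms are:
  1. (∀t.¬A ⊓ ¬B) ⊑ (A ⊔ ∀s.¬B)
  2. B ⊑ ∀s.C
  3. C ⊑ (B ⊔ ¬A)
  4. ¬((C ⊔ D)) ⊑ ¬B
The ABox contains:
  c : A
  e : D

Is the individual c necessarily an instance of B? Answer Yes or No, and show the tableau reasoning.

1. c : B?  L(c) = {A} ∪ {¬B}
   open: L(c) ⊇ {A, ¬B, ¬C, ∃t.A} (+ ∃-successors) — c ∉ B possible
2. Hence c : B: not entailed.

No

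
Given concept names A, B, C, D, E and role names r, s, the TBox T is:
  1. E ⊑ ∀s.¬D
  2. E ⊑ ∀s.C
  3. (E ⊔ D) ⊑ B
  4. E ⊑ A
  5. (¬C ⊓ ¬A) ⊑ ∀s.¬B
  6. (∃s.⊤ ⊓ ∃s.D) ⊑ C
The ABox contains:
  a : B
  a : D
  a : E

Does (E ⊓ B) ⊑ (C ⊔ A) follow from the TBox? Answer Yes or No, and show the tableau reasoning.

1. (E ⊓ B) ⊑ (C ⊔ A)  ⇔  ((E ⊓ B) ⊓ (¬C ⊓ ¬A)) unsat w.r.t. T
   all branches close; clash {A, ¬A} at x₀
2. Hence (E ⊓ B) ⊑ (C ⊔ A): entailed.

Yes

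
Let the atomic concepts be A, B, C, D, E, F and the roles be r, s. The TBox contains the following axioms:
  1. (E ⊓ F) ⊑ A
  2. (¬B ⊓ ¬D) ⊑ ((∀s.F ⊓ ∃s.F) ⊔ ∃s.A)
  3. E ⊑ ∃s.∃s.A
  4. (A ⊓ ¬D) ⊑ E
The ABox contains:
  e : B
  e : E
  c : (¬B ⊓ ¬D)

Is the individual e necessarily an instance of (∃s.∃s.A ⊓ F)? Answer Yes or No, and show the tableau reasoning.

1. e : (∃s.∃s.A ⊓ F)?  L(e) = {B, E} ∪ {(∀s.∀s.¬A ⊔ ¬F)}
   apply at e: E⊑∃s.∃s.A
   open: L(e) ⊇ {B, E, ¬F, ∃s.∃s.A} (+ ∃-successors) — e ∉ (∃s.∃s.A ⊓ F) possible
2. Hence e : (∃s.∃s.A ⊓ F): not entailed.

No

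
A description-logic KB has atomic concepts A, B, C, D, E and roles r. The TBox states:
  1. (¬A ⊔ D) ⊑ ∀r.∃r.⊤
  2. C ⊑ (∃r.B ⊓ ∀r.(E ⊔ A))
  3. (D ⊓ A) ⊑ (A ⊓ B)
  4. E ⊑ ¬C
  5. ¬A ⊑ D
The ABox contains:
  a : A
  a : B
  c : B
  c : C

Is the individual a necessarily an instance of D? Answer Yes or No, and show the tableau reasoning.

No

1. a : D?  L(a) = {A, B} ∪ {¬D}
   open: L(a) ⊇ {A, B, ¬C, ¬D, ¬E} — a ∉ D possible
2. Hence a : D: not entailed.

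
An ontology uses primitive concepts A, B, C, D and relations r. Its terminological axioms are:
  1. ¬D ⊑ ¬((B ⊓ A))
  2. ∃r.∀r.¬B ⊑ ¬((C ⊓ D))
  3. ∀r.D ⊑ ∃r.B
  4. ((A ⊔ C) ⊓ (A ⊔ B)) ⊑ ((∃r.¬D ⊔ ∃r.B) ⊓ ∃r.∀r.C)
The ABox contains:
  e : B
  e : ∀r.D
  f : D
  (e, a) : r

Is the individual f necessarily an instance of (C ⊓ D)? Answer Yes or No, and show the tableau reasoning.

No

1. f : (C ⊓ D)?  L(f) = {D} ∪ {(¬C ⊔ ¬D)}
   open: L(f) ⊇ {D, ¬A, ¬C, ∃r.¬D} (+ ∃-successors) — f ∉ (C ⊓ D) possible
2. Hence f : (C ⊓ D): not entailed.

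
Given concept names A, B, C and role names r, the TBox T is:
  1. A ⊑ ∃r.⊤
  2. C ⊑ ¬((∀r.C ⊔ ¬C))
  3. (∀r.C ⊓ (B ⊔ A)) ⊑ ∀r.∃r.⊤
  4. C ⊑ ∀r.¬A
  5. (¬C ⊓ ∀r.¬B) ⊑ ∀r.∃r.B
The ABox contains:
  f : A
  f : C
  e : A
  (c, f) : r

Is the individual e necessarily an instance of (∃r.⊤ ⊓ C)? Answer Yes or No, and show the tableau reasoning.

1. e : (∃r.⊤ ⊓ C)?  L(e) = {A} ∪ {(∀r.⊥ ⊔ ¬C)}
   apply at e: A⊑∃r.⊤
   open: L(e) ⊇ {A, ¬C, ∃r.B, ∃r.¬C, ∃r.⊤} (+ ∃-successors) — e ∉ (∃r.⊤ ⊓ C) possible
2. Hence e : (∃r.⊤ ⊓ C): not entailed.

No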